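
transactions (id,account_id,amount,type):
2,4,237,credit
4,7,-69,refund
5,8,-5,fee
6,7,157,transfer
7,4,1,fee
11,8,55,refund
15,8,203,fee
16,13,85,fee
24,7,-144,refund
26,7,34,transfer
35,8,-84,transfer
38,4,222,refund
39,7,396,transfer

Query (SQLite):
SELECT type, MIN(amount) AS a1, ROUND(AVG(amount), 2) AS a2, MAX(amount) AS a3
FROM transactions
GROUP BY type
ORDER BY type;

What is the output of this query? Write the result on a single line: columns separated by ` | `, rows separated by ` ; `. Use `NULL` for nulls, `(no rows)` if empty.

credit | 237 | 237 | 237 ; fee | -5 | 71 | 203 ; refund | -144 | 16 | 222 ; transfer | -84 | 125.75 | 396

Group transactions by type.
Per group compute: MIN(amount), ROUND(AVG(amount), 2), MAX(amount).
  credit: ids {2} → MIN(amount)=237, ROUND(AVG(amount), 2)=237, MAX(amount)=237
  fee: ids {5, 7, 15, 16} → MIN(amount)=-5, ROUND(AVG(amount), 2)=71, MAX(amount)=203
  refund: ids {4, 11, 24, 38} → MIN(amount)=-144, ROUND(AVG(amount), 2)=16, MAX(amount)=222
  transfer: ids {6, 26, 35, 39} → MIN(amount)=-84, ROUND(AVG(amount), 2)=125.75, MAX(amount)=396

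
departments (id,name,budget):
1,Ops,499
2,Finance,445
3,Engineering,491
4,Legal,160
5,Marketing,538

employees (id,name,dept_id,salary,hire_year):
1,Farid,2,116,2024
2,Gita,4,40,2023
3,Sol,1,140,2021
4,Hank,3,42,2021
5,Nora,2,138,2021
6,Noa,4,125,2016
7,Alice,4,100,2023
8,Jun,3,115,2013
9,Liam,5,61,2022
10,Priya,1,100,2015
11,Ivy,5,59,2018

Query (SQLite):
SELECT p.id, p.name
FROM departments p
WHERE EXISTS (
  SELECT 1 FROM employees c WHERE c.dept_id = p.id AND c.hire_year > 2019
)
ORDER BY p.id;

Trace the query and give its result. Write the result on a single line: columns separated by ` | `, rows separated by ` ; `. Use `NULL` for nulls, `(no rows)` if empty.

1 | Ops ; 2 | Finance ; 3 | Engineering ; 4 | Legal ; 5 | Marketing

For each departments row, check whether any employees with matching dept_id has hire_year > 2019.
Keep rows where that is true.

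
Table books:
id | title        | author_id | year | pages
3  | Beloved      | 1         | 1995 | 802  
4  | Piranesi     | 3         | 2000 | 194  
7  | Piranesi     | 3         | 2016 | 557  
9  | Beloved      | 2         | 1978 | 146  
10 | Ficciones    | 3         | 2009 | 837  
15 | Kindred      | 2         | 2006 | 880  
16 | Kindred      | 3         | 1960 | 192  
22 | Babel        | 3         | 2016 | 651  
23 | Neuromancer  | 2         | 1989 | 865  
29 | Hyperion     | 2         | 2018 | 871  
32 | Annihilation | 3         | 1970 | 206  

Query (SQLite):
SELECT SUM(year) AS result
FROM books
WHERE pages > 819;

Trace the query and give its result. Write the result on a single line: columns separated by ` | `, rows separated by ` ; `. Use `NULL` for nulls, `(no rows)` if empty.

Rows where pages > 819 → year values: [2009, 2006, 1989, 2018].
SUM of non-NULL values = 8022.

8022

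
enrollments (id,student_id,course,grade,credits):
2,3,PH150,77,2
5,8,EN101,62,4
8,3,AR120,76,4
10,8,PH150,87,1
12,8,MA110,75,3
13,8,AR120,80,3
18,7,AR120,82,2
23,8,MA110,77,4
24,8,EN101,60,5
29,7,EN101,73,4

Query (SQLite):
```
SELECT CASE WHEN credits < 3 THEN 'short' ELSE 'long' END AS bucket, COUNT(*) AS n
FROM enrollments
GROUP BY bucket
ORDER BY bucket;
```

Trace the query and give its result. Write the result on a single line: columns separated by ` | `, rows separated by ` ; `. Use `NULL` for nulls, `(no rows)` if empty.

long | 7 ; short | 3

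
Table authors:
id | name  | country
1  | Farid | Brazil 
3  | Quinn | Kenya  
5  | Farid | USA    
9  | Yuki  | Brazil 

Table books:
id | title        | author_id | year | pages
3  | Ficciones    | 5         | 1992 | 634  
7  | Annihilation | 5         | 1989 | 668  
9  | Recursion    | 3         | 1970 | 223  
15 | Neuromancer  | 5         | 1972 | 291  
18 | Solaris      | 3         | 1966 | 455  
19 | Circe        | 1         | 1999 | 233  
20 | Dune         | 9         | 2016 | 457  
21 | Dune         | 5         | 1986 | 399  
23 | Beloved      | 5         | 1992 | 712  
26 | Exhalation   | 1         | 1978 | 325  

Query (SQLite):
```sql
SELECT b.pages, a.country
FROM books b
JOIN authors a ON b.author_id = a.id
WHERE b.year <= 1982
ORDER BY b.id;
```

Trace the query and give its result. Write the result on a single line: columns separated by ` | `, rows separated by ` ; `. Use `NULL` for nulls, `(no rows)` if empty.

223 | Kenya ; 291 | USA ; 455 | Kenya ; 325 | Brazil

Each books row matches the authors row where author_id = authors.id.
Then keep rows with b.year <= 1982.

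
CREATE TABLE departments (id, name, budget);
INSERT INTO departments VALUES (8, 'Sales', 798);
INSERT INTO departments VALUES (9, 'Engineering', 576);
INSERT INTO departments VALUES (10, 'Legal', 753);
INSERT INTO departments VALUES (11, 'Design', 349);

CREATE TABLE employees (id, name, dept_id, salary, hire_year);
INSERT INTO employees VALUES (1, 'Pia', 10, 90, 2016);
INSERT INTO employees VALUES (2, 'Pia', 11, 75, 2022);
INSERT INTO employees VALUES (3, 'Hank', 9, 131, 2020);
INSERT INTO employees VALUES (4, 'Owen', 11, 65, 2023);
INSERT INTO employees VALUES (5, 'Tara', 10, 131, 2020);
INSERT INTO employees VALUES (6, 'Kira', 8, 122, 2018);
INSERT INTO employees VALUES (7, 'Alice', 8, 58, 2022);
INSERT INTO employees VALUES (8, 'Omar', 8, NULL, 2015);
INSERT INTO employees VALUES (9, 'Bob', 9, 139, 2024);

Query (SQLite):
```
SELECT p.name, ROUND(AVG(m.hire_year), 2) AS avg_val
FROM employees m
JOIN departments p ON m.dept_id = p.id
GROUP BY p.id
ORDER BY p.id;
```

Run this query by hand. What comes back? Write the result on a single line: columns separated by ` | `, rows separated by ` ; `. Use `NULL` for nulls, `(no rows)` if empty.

Join each employees row to its departments via dept_id.
Group joined rows by departments.id; compute ROUND(AVG(m.hire_year), 2) per group.
  8: ids {6, 7, 8} → ROUND(AVG(m.hire_year), 2)=2018.33
  9: ids {3, 9} → ROUND(AVG(m.hire_year), 2)=2022
  10: ids {1, 5} → ROUND(AVG(m.hire_year), 2)=2018
  11: ids {2, 4} → ROUND(AVG(m.hire_year), 2)=2022.5

Sales | 2018.33 ; Engineering | 2022 ; Legal | 2018 ; Design | 2022.5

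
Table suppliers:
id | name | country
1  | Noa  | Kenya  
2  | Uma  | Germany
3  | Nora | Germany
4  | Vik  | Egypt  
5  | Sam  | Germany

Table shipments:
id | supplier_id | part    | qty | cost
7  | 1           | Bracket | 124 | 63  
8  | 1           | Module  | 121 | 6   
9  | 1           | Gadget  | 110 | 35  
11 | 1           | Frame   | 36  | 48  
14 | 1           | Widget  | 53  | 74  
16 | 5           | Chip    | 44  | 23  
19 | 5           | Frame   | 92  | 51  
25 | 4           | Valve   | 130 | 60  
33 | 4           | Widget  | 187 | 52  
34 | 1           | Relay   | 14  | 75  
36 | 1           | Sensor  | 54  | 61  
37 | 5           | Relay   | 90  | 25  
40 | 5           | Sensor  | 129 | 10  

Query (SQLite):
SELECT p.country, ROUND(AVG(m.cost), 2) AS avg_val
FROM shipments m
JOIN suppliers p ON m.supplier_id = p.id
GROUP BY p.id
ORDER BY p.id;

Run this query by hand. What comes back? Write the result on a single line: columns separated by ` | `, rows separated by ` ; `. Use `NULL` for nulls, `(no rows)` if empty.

Join each shipments row to its suppliers via supplier_id.
Group joined rows by suppliers.id; compute ROUND(AVG(m.cost), 2) per group.
  1: ids {7, 8, 9, 11, 14, 34, 36} → ROUND(AVG(m.cost), 2)=51.71
  4: ids {25, 33} → ROUND(AVG(m.cost), 2)=56
  5: ids {16, 19, 37, 40} → ROUND(AVG(m.cost), 2)=27.25

Kenya | 51.71 ; Egypt | 56 ; Germany | 27.25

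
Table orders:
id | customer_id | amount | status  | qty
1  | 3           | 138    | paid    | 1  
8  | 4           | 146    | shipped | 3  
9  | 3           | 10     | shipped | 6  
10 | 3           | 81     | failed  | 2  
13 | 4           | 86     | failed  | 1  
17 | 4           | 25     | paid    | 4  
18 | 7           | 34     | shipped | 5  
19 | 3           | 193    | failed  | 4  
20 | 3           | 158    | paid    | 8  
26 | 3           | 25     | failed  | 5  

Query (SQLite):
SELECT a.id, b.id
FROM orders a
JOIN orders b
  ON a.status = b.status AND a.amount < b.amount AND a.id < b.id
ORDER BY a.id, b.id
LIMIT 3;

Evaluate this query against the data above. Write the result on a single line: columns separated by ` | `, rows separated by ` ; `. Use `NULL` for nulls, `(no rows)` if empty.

1 | 20 ; 9 | 18 ; 10 | 13

Pairs (a,b) with same status, a.amount < b.amount, a.id < b.id.
status groups: failed:{10,13,19,26} paid:{1,17,20} shipped:{8,9,18}
Ordered by (a.id, b.id); first 3.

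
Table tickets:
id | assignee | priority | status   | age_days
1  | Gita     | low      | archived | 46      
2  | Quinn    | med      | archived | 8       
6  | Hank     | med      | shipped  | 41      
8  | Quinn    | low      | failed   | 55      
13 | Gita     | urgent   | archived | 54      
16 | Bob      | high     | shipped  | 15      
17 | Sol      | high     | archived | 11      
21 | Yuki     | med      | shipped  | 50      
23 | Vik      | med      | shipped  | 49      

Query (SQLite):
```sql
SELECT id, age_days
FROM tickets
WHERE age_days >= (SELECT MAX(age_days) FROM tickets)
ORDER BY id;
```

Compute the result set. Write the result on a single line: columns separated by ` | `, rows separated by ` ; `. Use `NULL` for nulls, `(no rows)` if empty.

8 | 55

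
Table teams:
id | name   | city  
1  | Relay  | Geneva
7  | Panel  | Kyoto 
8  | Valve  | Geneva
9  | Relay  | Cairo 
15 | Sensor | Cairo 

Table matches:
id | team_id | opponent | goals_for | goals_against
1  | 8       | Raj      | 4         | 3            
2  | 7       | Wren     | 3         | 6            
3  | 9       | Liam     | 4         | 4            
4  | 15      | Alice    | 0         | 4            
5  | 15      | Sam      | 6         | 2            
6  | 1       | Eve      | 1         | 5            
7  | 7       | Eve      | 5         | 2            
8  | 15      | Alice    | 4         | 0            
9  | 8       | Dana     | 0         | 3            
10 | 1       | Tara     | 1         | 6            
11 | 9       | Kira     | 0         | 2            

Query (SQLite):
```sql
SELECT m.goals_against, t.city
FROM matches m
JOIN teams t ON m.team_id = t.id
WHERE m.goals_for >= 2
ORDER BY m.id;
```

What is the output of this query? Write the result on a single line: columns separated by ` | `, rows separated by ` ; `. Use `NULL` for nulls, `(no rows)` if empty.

3 | Geneva ; 6 | Kyoto ; 4 | Cairo ; 2 | Cairo ; 2 | Kyoto ; 0 | Cairo

Each matches row matches the teams row where team_id = teams.id.
Then keep rows with m.goals_for >= 2.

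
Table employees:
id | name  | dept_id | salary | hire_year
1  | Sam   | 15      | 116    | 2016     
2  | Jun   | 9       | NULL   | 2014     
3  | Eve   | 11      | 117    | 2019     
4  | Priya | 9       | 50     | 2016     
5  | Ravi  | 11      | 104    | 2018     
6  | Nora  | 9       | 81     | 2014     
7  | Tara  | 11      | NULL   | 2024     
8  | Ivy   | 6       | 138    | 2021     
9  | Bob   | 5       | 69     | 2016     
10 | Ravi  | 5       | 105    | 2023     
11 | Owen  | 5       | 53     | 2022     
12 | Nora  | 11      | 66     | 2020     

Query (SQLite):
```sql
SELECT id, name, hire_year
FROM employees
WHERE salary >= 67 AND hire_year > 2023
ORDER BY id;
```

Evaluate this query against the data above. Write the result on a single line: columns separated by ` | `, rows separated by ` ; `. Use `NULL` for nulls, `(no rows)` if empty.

salary >= 67: ids {1, 3, 5, 6, 8, 9, 10}
hire_year > 2023: ids {7}
Combine with AND.

(no rows)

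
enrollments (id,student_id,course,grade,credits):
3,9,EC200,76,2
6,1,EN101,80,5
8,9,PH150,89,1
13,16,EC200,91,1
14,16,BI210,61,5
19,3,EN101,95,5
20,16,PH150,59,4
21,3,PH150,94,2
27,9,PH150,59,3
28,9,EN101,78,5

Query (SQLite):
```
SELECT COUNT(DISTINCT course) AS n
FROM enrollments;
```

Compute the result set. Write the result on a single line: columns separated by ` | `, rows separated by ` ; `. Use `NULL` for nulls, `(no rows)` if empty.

Count distinct non-NULL course values.

4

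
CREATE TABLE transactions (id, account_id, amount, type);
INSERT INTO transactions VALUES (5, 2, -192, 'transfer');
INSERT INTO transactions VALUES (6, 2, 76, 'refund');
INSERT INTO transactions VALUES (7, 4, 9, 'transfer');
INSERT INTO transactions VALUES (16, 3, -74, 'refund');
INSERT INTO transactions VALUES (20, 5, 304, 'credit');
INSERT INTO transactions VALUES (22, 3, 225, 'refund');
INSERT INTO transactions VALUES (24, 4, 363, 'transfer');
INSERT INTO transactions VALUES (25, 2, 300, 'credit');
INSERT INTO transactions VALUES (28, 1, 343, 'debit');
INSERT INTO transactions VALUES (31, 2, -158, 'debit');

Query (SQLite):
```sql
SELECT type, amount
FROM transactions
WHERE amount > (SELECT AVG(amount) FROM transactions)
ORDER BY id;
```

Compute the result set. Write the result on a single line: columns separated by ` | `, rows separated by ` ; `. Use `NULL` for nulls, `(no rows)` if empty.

Scalar subquery: AVG(amount) over all transactions rows = 119.6.
Keep rows where amount > that value.

credit | 304 ; refund | 225 ; transfer | 363 ; credit | 300 ; debit | 343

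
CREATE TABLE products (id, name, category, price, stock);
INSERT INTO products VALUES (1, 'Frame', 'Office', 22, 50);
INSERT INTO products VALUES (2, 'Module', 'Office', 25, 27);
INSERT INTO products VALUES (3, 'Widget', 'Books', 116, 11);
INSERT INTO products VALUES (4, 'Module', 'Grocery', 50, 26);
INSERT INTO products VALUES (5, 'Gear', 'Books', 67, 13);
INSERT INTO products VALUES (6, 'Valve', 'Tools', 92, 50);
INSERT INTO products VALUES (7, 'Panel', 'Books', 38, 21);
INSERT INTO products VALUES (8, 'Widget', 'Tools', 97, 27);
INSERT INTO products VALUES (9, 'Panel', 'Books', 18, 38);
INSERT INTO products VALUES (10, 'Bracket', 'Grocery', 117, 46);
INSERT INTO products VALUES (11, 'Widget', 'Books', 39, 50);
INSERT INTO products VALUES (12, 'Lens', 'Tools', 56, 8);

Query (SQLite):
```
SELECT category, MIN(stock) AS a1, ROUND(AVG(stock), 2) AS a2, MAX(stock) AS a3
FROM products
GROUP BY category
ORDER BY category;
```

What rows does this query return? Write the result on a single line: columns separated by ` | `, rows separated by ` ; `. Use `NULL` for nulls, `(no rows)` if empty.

Group products by category.
Per group compute: MIN(stock), ROUND(AVG(stock), 2), MAX(stock).
  Books: ids {3, 5, 7, 9, 11} → MIN(stock)=11, ROUND(AVG(stock), 2)=26.6, MAX(stock)=50
  Grocery: ids {4, 10} → MIN(stock)=26, ROUND(AVG(stock), 2)=36, MAX(stock)=46
  Office: ids {1, 2} → MIN(stock)=27, ROUND(AVG(stock), 2)=38.5, MAX(stock)=50
  Tools: ids {6, 8, 12} → MIN(stock)=8, ROUND(AVG(stock), 2)=28.33, MAX(stock)=50

Books | 11 | 26.6 | 50 ; Grocery | 26 | 36 | 46 ; Office | 27 | 38.5 | 50 ; Tools | 8 | 28.33 | 50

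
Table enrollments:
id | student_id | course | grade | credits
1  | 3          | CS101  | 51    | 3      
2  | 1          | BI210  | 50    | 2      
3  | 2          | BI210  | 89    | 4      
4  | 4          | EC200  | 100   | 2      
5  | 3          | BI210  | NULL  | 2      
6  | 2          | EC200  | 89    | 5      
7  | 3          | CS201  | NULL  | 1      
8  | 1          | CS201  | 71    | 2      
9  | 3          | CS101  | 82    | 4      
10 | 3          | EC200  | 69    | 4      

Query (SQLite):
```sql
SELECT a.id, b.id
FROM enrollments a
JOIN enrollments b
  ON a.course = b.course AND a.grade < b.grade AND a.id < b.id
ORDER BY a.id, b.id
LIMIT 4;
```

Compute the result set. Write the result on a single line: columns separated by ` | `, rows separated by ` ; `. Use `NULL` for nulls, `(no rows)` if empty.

Pairs (a,b) with same course, a.grade < b.grade, a.id < b.id.
course groups: BI210:{2,3,5} CS101:{1,9} CS201:{7,8} EC200:{4,6,10}
Ordered by (a.id, b.id); first 4.

1 | 9 ; 2 | 3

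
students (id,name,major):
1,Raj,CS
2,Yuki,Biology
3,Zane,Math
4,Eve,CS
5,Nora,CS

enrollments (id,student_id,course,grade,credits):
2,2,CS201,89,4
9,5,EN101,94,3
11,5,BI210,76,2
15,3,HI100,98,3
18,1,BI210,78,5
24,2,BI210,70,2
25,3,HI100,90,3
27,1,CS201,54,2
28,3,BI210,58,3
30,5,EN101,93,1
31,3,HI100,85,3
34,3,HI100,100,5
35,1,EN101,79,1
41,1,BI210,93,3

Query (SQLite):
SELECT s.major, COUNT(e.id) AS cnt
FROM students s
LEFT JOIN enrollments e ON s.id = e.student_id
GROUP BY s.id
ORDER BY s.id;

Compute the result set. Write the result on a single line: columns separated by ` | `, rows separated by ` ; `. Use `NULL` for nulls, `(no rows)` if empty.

LEFT JOIN keeps every students row; unmatched ones get NULL for enrollments columns.
Group by students.id and compute COUNT(e.id). COUNT(col) of an all-NULL group is 0.
  1: ids {18, 27, 35, 41} → COUNT(e.id)=4
  2: ids {2, 24} → COUNT(e.id)=2
  3: ids {15, 25, 28, 31, 34} → COUNT(e.id)=5
  4: ids {—} → COUNT(e.id)=0
  5: ids {9, 11, 30} → COUNT(e.id)=3

CS | 4 ; Biology | 2 ; Math | 5 ; CS | 0 ; CS | 3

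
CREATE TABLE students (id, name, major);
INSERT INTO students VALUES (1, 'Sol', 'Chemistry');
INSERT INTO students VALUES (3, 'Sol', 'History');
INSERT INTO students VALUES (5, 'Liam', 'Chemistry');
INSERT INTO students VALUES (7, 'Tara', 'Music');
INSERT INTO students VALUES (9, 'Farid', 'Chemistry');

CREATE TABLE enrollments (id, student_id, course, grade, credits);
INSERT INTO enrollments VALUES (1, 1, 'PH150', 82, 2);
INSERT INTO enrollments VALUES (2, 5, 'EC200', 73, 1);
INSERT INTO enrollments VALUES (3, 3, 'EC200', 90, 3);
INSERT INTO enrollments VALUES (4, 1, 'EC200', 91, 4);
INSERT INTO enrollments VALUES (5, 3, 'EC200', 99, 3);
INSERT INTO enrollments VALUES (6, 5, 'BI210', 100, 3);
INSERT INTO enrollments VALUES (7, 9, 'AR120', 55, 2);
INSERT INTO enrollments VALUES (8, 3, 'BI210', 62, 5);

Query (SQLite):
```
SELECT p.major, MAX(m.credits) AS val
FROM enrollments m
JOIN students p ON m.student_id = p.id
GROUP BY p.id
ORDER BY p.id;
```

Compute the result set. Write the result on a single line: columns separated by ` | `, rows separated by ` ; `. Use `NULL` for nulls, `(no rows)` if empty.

Chemistry | 4 ; History | 5 ; Chemistry | 3 ; Chemistry | 2

Join each enrollments row to its students via student_id.
Group joined rows by students.id; compute MAX(m.credits) per group.
  1: ids {1, 4} → MAX(m.credits)=4
  3: ids {3, 5, 8} → MAX(m.credits)=5
  5: ids {2, 6} → MAX(m.credits)=3
  9: ids {7} → MAX(m.credits)=2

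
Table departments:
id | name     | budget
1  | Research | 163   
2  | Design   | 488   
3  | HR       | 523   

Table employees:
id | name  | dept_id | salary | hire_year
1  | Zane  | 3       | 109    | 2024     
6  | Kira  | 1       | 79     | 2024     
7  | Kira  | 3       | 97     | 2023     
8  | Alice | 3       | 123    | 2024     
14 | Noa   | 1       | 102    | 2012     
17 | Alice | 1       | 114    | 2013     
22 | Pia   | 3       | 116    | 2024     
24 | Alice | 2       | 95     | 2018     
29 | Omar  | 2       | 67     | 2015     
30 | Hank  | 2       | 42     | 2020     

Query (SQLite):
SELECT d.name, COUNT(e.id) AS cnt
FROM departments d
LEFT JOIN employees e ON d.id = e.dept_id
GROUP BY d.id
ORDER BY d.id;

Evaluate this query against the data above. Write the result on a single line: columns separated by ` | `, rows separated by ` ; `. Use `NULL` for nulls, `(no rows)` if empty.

Research | 3 ; Design | 3 ; HR | 4

LEFT JOIN keeps every departments row; unmatched ones get NULL for employees columns.
Group by departments.id and compute COUNT(e.id). COUNT(col) of an all-NULL group is 0.
  1: ids {6, 14, 17} → COUNT(e.id)=3
  2: ids {24, 29, 30} → COUNT(e.id)=3
  3: ids {1, 7, 8, 22} → COUNT(e.id)=4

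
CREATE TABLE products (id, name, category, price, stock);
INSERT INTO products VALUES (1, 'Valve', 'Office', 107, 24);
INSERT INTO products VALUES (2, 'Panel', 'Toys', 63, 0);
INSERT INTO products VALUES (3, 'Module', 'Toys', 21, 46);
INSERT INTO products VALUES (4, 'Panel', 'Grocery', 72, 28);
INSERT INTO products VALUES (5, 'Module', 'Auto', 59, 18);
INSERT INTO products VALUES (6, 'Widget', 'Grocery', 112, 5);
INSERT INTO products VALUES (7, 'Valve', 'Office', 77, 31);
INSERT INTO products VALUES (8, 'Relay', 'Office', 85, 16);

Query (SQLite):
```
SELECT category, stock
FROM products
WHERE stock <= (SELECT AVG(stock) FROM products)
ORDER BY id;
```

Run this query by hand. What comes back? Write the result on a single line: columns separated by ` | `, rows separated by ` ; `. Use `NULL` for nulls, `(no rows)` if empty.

Scalar subquery: AVG(stock) over all products rows = 21.0.
Keep rows where stock <= that value.

Toys | 0 ; Auto | 18 ; Grocery | 5 ; Office | 16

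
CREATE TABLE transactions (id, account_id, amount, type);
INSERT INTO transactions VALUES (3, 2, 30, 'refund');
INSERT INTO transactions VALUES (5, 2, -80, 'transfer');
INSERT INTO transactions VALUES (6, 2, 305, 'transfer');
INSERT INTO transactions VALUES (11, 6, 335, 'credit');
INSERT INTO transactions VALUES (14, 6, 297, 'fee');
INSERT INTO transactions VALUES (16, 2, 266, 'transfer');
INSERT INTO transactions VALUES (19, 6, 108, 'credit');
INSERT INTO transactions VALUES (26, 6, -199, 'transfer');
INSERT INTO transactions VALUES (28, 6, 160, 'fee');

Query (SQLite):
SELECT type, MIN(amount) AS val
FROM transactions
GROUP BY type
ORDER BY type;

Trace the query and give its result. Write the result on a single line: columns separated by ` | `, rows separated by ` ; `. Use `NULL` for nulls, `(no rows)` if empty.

credit | 108 ; fee | 160 ; refund | 30 ; transfer | -199

Partition transactions by type; compute MIN(amount) within each group.
  credit: ids {11, 19} → MIN(amount)=108
  fee: ids {14, 28} → MIN(amount)=160
  refund: ids {3} → MIN(amount)=30
  transfer: ids {5, 6, 16, 26} → MIN(amount)=-199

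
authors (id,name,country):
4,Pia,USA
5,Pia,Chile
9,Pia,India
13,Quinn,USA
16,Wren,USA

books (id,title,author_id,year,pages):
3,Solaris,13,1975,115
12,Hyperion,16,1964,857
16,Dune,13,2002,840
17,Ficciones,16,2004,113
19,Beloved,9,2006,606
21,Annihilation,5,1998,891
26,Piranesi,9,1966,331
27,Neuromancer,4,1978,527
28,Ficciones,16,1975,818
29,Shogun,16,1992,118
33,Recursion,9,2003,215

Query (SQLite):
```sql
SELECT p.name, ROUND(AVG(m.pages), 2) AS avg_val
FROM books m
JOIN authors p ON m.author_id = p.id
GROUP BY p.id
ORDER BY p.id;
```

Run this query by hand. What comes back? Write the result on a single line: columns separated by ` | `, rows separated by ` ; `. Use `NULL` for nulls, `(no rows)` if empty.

Join each books row to its authors via author_id.
Group joined rows by authors.id; compute ROUND(AVG(m.pages), 2) per group.
  4: ids {27} → ROUND(AVG(m.pages), 2)=527
  5: ids {21} → ROUND(AVG(m.pages), 2)=891
  9: ids {19, 26, 33} → ROUND(AVG(m.pages), 2)=384
  13: ids {3, 16} → ROUND(AVG(m.pages), 2)=477.5
  16: ids {12, 17, 28, 29} → ROUND(AVG(m.pages), 2)=476.5

Pia | 527 ; Pia | 891 ; Pia | 384 ; Quinn | 477.5 ; Wren | 476.5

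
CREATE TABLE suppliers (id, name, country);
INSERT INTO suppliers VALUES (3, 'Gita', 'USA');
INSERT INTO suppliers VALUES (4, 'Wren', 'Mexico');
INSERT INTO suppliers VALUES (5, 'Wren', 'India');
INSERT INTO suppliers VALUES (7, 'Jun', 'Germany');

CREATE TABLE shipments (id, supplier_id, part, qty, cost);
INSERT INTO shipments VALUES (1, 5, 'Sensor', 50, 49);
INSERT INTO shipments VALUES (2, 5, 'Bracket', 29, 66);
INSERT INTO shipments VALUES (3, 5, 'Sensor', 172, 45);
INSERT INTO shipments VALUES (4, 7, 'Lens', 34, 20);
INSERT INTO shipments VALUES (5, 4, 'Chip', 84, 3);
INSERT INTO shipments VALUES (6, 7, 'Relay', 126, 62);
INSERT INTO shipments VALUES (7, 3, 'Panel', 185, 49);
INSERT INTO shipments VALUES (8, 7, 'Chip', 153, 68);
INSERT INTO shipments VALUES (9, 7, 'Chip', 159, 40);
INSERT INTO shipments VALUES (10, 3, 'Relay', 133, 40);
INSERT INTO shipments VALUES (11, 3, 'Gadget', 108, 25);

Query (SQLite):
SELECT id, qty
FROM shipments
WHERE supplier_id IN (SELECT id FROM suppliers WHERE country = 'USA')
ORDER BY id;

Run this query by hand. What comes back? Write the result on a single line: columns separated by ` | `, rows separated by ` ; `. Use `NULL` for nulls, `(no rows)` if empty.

Inner query: suppliers.id where country = 'USA'.
Outer: keep shipments rows whose supplier_id is in that set.
Inner query → {3}

7 | 185 ; 10 | 133 ; 11 | 108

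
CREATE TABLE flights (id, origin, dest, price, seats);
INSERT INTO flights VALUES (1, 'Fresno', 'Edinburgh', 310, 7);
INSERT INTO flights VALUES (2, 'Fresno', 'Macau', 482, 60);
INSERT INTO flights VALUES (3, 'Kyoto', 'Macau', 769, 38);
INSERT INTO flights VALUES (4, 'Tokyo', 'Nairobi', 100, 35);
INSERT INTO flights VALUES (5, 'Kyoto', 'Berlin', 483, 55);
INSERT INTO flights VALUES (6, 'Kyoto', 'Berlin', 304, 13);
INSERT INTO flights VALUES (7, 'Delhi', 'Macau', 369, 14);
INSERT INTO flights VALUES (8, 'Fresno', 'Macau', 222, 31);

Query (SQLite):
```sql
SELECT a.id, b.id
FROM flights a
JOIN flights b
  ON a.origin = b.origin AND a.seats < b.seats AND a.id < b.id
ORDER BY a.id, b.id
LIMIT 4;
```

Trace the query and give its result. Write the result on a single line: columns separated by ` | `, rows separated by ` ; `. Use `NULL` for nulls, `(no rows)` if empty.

1 | 2 ; 1 | 8 ; 3 | 5

Pairs (a,b) with same origin, a.seats < b.seats, a.id < b.id.
origin groups: Delhi:{7} Fresno:{1,2,8} Kyoto:{3,5,6} Tokyo:{4}
Ordered by (a.id, b.id); first 4.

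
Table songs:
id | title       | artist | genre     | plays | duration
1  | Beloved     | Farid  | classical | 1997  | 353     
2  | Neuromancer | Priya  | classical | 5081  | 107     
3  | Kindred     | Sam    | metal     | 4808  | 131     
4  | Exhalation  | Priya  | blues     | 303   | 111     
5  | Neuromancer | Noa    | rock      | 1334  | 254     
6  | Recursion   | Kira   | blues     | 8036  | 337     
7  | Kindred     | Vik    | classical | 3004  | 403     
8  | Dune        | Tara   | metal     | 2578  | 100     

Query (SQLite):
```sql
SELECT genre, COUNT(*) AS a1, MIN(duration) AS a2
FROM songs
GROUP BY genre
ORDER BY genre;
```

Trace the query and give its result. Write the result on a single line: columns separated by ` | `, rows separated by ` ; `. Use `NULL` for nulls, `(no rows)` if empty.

Group songs by genre.
Per group compute: COUNT(*), MIN(duration).
  blues: ids {4, 6} → COUNT(*)=2, MIN(duration)=111
  classical: ids {1, 2, 7} → COUNT(*)=3, MIN(duration)=107
  metal: ids {3, 8} → COUNT(*)=2, MIN(duration)=100
  rock: ids {5} → COUNT(*)=1, MIN(duration)=254

blues | 2 | 111 ; classical | 3 | 107 ; metal | 2 | 100 ; rock | 1 | 254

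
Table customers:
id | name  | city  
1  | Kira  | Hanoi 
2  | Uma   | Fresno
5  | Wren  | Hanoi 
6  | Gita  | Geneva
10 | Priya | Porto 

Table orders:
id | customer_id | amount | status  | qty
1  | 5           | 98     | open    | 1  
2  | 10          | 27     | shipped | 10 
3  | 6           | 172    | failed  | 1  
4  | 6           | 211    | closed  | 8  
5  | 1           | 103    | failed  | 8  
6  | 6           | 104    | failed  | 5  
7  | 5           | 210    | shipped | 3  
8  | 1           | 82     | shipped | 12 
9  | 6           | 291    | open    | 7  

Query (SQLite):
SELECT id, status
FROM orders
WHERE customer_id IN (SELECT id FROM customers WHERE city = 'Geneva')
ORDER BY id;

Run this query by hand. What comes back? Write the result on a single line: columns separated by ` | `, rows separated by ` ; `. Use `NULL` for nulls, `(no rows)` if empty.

Inner query: customers.id where city = 'Geneva'.
Outer: keep orders rows whose customer_id is in that set.
Inner query → {6}

3 | failed ; 4 | closed ; 6 | failed ; 9 | open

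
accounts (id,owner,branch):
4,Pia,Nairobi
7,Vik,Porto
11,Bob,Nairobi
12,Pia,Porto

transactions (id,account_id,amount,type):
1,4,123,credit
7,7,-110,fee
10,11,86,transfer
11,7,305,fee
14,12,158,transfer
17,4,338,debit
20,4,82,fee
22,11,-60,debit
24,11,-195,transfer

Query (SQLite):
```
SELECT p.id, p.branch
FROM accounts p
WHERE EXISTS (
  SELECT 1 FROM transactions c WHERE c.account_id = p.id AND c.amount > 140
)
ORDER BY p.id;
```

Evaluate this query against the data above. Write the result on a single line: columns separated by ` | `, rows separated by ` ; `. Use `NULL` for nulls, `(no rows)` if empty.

4 | Nairobi ; 7 | Porto ; 12 | Porto

For each accounts row, check whether any transactions with matching account_id has amount > 140.
Keep rows where that is true.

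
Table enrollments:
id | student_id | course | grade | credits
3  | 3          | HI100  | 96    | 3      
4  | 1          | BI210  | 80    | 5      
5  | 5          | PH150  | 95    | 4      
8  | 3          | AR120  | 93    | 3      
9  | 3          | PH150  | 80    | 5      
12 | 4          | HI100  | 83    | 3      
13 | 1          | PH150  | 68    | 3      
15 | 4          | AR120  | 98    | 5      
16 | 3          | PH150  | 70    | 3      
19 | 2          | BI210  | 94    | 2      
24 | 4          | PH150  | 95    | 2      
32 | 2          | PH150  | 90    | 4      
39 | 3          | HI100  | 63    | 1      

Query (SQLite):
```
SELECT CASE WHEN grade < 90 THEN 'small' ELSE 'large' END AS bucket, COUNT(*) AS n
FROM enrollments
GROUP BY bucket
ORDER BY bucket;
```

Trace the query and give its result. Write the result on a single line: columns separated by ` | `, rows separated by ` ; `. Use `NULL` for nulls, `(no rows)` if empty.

large | 7 ; small | 6

Bucket rows by grade < 90 → 'small' else 'large'; count each bucket.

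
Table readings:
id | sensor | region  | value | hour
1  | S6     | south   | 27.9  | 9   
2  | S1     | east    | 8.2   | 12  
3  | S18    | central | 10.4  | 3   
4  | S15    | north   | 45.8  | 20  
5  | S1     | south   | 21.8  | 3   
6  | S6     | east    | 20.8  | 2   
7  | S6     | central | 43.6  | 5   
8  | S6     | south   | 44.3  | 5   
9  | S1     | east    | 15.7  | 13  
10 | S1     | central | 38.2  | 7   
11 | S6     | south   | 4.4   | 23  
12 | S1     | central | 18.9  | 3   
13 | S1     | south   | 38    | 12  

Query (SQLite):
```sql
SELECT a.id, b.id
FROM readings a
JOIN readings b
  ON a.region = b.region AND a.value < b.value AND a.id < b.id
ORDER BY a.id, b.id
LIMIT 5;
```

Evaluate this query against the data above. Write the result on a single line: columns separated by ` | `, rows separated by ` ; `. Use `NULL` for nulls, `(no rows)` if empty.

1 | 8 ; 1 | 13 ; 2 | 6 ; 2 | 9 ; 3 | 7

Pairs (a,b) with same region, a.value < b.value, a.id < b.id.
region groups: central:{3,7,10,12} east:{2,6,9} north:{4} south:{1,5,8,11,13}
Ordered by (a.id, b.id); first 5.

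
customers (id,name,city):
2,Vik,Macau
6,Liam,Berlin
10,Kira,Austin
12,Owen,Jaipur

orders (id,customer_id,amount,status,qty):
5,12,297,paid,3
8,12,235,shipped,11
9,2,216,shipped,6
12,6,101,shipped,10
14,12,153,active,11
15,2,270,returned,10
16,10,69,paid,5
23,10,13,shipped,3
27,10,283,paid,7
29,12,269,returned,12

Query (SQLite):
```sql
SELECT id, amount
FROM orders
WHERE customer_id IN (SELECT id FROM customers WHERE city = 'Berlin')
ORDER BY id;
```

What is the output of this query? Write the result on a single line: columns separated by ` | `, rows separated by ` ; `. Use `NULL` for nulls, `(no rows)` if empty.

12 | 101

Inner query: customers.id where city = 'Berlin'.
Outer: keep orders rows whose customer_id is in that set.
Inner query → {6}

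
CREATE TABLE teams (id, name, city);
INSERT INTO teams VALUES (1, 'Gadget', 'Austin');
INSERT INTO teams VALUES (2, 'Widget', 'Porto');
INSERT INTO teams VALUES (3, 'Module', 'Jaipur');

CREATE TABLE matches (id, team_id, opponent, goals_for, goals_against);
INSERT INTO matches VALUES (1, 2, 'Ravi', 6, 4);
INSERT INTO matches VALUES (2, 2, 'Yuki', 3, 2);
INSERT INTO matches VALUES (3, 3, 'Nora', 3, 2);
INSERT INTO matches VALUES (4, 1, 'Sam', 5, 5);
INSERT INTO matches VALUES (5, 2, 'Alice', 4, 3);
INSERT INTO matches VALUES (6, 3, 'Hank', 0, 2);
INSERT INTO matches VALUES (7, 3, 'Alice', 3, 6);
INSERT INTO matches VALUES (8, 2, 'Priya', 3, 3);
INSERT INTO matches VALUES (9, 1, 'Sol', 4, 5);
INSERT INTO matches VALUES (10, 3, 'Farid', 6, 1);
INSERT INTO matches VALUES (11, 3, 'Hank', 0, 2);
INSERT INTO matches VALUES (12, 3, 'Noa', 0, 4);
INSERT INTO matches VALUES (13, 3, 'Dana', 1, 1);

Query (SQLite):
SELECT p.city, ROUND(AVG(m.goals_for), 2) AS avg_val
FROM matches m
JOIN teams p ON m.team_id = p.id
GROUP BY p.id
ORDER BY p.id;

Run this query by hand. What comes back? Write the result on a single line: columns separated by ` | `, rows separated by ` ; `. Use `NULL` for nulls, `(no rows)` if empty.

Austin | 4.5 ; Porto | 4 ; Jaipur | 1.86

Join each matches row to its teams via team_id.
Group joined rows by teams.id; compute ROUND(AVG(m.goals_for), 2) per group.
  1: ids {4, 9} → ROUND(AVG(m.goals_for), 2)=4.5
  2: ids {1, 2, 5, 8} → ROUND(AVG(m.goals_for), 2)=4
  3: ids {3, 6, 7, 10, 11, 12, 13} → ROUND(AVG(m.goals_for), 2)=1.86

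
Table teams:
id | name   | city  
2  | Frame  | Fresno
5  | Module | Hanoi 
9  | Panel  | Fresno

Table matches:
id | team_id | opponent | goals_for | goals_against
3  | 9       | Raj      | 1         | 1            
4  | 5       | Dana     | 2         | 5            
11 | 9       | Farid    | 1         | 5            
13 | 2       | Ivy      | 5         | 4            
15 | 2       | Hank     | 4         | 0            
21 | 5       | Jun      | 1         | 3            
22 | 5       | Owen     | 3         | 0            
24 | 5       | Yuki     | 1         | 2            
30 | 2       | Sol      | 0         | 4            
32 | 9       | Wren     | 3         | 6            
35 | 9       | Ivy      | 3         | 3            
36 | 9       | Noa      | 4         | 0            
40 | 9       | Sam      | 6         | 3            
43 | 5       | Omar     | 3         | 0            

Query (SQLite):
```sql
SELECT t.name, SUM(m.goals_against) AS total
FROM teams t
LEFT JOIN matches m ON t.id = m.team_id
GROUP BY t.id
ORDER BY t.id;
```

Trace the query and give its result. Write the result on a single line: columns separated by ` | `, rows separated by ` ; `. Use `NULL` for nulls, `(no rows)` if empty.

Frame | 8 ; Module | 10 ; Panel | 18

LEFT JOIN keeps every teams row; unmatched ones get NULL for matches columns.
Group by teams.id and compute SUM(m.goals_against). SUM over an all-NULL group is NULL.
  2: ids {13, 15, 30} → SUM(m.goals_against)=8
  5: ids {4, 21, 22, 24, 43} → SUM(m.goals_against)=10
  9: ids {3, 11, 32, 35, 36, 40} → SUM(m.goals_against)=18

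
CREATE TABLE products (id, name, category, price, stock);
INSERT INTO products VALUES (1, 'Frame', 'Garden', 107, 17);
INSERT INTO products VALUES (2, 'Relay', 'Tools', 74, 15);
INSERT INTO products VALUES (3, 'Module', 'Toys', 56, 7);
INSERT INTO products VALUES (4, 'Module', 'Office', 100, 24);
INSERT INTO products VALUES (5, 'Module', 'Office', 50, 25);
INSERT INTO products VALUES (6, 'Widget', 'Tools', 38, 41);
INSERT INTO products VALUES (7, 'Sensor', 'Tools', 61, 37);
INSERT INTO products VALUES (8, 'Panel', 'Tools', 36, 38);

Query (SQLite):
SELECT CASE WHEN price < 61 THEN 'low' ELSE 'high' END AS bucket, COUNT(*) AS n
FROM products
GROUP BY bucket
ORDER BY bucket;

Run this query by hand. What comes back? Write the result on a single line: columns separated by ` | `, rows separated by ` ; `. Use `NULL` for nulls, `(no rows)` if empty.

high | 4 ; low | 4

Bucket rows by price < 61 → 'low' else 'high'; count each bucket.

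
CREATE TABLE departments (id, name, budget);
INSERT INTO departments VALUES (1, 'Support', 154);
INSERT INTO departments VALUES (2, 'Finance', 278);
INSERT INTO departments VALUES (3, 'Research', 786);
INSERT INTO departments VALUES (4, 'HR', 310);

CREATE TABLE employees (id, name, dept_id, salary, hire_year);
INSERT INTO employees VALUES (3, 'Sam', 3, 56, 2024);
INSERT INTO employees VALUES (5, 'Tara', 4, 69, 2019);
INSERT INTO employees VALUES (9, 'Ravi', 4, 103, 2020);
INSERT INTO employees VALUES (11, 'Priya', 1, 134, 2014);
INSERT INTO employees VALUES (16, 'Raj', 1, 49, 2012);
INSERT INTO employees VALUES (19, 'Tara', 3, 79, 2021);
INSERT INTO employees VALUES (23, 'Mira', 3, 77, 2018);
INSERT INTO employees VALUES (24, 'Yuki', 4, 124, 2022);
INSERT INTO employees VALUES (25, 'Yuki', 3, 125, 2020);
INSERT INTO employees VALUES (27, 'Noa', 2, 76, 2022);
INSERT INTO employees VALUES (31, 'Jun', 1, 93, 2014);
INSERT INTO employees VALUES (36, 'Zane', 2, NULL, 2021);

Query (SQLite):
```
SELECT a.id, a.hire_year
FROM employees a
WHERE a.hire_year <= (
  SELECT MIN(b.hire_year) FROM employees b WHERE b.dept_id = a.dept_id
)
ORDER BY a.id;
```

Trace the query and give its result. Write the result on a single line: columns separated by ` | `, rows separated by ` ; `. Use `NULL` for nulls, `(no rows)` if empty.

For each employees row a, compute MIN(hire_year) over rows sharing a.dept_id.
Keep row a if a.hire_year <= that per-group MIN.
  dept_id=1: MIN(hire_year) = 2012
  dept_id=2: MIN(hire_year) = 2021
  dept_id=3: MIN(hire_year) = 2018
  dept_id=4: MIN(hire_year) = 2019

5 | 2019 ; 16 | 2012 ; 23 | 2018 ; 36 | 2021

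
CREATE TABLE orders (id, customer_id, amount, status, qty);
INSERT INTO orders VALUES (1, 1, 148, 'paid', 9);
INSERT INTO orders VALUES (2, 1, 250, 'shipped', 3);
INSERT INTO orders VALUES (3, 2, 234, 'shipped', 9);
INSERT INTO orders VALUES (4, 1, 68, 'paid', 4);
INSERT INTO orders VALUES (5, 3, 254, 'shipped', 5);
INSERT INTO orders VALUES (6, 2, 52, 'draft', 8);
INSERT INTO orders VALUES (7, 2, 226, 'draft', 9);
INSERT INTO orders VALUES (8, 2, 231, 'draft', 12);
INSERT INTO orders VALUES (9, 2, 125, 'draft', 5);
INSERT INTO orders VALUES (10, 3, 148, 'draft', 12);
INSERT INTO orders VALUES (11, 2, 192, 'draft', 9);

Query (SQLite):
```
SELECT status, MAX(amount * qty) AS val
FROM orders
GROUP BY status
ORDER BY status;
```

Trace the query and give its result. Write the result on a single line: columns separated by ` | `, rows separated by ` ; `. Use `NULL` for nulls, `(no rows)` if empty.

For each row compute amount * qty.
Group by status; take MAX of the expression per group.
  draft: ids {6, 7, 8, 9, 10, 11} → MAX(amount * qty)=2772
  paid: ids {1, 4} → MAX(amount * qty)=1332
  shipped: ids {2, 3, 5} → MAX(amount * qty)=2106

draft | 2772 ; paid | 1332 ; shipped | 2106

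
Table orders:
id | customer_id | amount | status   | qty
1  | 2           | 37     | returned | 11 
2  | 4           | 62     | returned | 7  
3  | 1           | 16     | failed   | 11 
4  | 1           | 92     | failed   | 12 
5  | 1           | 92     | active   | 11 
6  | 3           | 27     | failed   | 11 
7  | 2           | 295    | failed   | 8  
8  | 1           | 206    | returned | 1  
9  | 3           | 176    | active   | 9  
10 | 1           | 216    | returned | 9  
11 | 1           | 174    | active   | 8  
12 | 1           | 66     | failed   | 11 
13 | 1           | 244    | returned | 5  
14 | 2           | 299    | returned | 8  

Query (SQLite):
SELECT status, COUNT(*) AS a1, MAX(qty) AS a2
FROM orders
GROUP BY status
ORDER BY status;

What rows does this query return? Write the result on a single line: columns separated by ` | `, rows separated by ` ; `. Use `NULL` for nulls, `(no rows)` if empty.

Group orders by status.
Per group compute: COUNT(*), MAX(qty).
  active: ids {5, 9, 11} → COUNT(*)=3, MAX(qty)=11
  failed: ids {3, 4, 6, 7, 12} → COUNT(*)=5, MAX(qty)=12
  returned: ids {1, 2, 8, 10, 13, 14} → COUNT(*)=6, MAX(qty)=11

active | 3 | 11 ; failed | 5 | 12 ; returned | 6 | 11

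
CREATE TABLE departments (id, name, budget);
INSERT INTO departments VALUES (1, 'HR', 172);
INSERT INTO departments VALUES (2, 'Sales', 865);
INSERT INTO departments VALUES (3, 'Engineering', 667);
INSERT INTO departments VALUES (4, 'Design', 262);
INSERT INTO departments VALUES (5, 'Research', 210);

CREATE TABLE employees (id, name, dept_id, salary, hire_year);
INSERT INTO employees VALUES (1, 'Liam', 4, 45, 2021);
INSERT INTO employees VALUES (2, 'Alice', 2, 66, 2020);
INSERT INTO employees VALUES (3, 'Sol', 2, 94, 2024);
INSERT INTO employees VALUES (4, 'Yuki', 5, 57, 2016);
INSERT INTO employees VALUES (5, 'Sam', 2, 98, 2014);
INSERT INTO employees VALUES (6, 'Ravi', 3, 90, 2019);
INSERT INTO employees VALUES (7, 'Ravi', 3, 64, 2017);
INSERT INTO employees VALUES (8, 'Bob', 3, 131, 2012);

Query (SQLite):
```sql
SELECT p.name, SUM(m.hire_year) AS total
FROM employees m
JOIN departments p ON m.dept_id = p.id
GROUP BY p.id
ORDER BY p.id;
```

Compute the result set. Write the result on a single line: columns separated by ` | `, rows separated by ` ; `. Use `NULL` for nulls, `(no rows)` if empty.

Sales | 6058 ; Engineering | 6048 ; Design | 2021 ; Research | 2016

Join each employees row to its departments via dept_id.
Group joined rows by departments.id; compute SUM(m.hire_year) per group.
  2: ids {2, 3, 5} → SUM(m.hire_year)=6058
  3: ids {6, 7, 8} → SUM(m.hire_year)=6048
  4: ids {1} → SUM(m.hire_year)=2021
  5: ids {4} → SUM(m.hire_year)=2016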